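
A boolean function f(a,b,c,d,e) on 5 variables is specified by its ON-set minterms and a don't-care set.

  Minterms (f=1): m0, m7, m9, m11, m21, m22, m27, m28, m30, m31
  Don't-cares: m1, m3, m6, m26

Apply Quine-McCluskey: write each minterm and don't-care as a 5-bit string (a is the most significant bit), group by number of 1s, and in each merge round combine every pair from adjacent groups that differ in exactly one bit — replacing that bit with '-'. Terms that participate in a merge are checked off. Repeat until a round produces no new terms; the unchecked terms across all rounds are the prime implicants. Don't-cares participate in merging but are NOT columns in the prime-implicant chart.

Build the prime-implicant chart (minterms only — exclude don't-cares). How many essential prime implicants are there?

size-2^0 implicants → 00000(✓)  00001(✓)  00011(✓)  00110(✓)  00111(✓)  01001(✓)  01011(✓)  10101  10110(✓)  11010(✓)  11011(✓)  11100(✓)  11110(✓)  11111(✓)
size-2^1 implicants → -0110  -1011  0-001(✓)  0-011(✓)  00-11  000-1(✓)  0000-  0011-  010-1(✓)  1-110  11-10(✓)  11-11(✓)  1101-(✓)  111-0  1111-(✓)
size-2^2 implicants → 0-0-1  11-1-
Unchecked terms (primes): -0110, -1011, 0-0-1, 00-11, 0000-, 0011-, 1-110, 10101, 11-1-, 111-0
Minterm coverage:
  m0 ⊆ 0000- [E]
  m7 ⊆ 00-11,0011-
  m9 ⊆ 0-0-1 [E]
  m11 ⊆ -1011,0-0-1
  m21 ⊆ 10101 [E]
  m22 ⊆ -0110,1-110
  m27 ⊆ -1011,11-1-
  m28 ⊆ 111-0 [E]
  m30 ⊆ 1-110,11-1-,111-0
  m31 ⊆ 11-1- [E]
E = {0-0-1, 0000-, 10101, 11-1-, 111-0}

5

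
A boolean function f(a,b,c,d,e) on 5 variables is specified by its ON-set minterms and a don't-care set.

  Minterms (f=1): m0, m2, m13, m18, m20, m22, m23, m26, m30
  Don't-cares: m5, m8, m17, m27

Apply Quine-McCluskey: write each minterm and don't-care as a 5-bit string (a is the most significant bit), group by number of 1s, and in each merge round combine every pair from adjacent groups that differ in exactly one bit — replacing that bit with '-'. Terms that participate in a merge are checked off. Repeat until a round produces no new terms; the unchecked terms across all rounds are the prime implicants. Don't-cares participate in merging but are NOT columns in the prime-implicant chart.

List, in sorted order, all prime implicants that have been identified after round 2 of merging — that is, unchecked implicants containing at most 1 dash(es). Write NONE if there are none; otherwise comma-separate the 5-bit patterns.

-0010, 0-000, 0-101, 000-0, 10001, 101-0, 1011-, 1101-

size-2^0 implicants → 00000(✓)  00010(✓)  00101(✓)  01000(✓)  01101(✓)  10001  10010(✓)  10100(✓)  10110(✓)  10111(✓)  11010(✓)  11011(✓)  11110(✓)
size-2^1 implicants → -0010  0-000  0-101  000-0  1-010(✓)  1-110(✓)  10-10(✓)  101-0  1011-  11-10(✓)  1101-
size-2^2 implicants → 1--10
Unchecked terms (primes): -0010, 0-000, 0-101, 000-0, 1--10, 10001, 101-0, 1011-, 1101-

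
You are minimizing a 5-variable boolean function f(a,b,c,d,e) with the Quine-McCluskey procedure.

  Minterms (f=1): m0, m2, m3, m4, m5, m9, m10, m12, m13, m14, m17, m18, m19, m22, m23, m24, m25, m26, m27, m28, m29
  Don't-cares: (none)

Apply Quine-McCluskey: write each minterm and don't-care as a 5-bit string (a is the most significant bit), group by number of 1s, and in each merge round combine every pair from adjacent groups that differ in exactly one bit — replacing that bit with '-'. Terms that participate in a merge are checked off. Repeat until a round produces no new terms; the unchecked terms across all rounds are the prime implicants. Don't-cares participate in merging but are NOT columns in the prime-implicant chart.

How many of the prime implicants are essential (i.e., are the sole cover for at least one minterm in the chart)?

[col 0] 00000*, 00010*, 00011*, 00100*, 00101*, 01001*, 01010*, 01100*, 01101*, 01110*, 10001*, 10010*, 10011*, 10110*, 10111*, 11000*, 11001*, 11010*, 11011*, 11100*, 11101*
[col 1] -0010*, -0011*, -1001*, -1010*, -1100*, -1101*, 0-010*, 0-100*, 0-101*, 00-00, 000-0, 0001-*, 0010-*, 01-01*, 01-10, 011-0, 0110-*, 1-001*, 1-010*, 1-011*, 10-10*, 10-11*, 100-1*, 1001-*, 1011-*, 11-00*, 11-01*, 110-0*, 110-1*, 1100-*, 1101-*, 1110-*
[col 2] --010, -001-, -1-01, -110-, 0-10-, 1-0-1, 1-01-, 10-1-, 11-0-, 110--
Prime implicants: --010, -001-, -1-01, -110-, 0-10-, 00-00, 000-0, 01-10, 011-0, 1-0-1, 1-01-, 10-1-, 11-0-, 110--
PI chart (minterm → PIs covering it):
  0 | 00-00,000-0
  2 | --010,-001-,000-0
  3 | -001-  (sole → essential)
  4 | 0-10-,00-00
  5 | 0-10-  (sole → essential)
  9 | -1-01  (sole → essential)
  10 | --010,01-10
  12 | -110-,0-10-,011-0
  13 | -1-01,-110-,0-10-
  14 | 01-10,011-0
  17 | 1-0-1  (sole → essential)
  18 | --010,-001-,1-01-,10-1-
  19 | -001-,1-0-1,1-01-,10-1-
  22 | 10-1-  (sole → essential)
  23 | 10-1-  (sole → essential)
  24 | 11-0-,110--
  25 | -1-01,1-0-1,11-0-,110--
  26 | --010,1-01-,110--
  27 | 1-0-1,1-01-,110--
  28 | -110-,11-0-
  29 | -1-01,-110-,11-0-
Essential prime implicants: -001-, -1-01, 0-10-, 1-0-1, 10-1-

5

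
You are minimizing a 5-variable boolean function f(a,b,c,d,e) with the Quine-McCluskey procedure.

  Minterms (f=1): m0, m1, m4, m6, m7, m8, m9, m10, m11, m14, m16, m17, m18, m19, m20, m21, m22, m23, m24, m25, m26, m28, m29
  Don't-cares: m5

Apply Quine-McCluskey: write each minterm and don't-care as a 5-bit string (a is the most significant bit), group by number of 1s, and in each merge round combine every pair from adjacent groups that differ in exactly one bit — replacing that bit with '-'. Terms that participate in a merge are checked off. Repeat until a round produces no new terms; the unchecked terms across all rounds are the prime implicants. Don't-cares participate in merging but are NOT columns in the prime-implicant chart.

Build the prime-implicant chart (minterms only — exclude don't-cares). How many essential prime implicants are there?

4

size-2^0 implicants → 00000(✓)  00001(✓)  00100(✓)  00101(✓)  00110(✓)  00111(✓)  01000(✓)  01001(✓)  01010(✓)  01011(✓)  01110(✓)  10000(✓)  10001(✓)  10010(✓)  10011(✓)  10100(✓)  10101(✓)  10110(✓)  10111(✓)  11000(✓)  11001(✓)  11010(✓)  11100(✓)  11101(✓)
size-2^1 implicants → -0000(✓)  -0001(✓)  -0100(✓)  -0101(✓)  -0110(✓)  -0111(✓)  -1000(✓)  -1001(✓)  -1010(✓)  0-000(✓)  0-001(✓)  0-110  00-00(✓)  00-01(✓)  0000-(✓)  001-0(✓)  001-1(✓)  0010-(✓)  0011-(✓)  01-10  010-0(✓)  010-1(✓)  0100-(✓)  0101-(✓)  1-000(✓)  1-001(✓)  1-010(✓)  1-100(✓)  1-101(✓)  10-00(✓)  10-01(✓)  10-10(✓)  10-11(✓)  100-0(✓)  100-1(✓)  1000-(✓)  1001-(✓)  101-0(✓)  101-1(✓)  1010-(✓)  1011-(✓)  11-00(✓)  11-01(✓)  110-0(✓)  1100-(✓)  1110-(✓)
size-2^2 implicants → --000(✓)  --001(✓)  -0-00(✓)  -0-01(✓)  -000-(✓)  -01-0(✓)  -01-1(✓)  -010-(✓)  -011-(✓)  -10-0  -100-(✓)  0-00-(✓)  00-0-(✓)  001--(✓)  010--  1--00(✓)  1--01(✓)  1-0-0  1-00-(✓)  1-10-(✓)  10--0(✓)  10--1(✓)  10-0-(✓)  10-1-(✓)  100--(✓)  101--(✓)  11-0-(✓)
size-2^3 implicants → --00-  -0-0-  -01--  1--0-  10---
Unchecked terms (primes): --00-, -0-0-, -01--, -10-0, 0-110, 01-10, 010--, 1--0-, 1-0-0, 10---
Minterm coverage:
  m0 ⊆ --00-,-0-0-
  m1 ⊆ --00-,-0-0-
  m4 ⊆ -0-0-,-01--
  m6 ⊆ -01--,0-110
  m7 ⊆ -01-- [E]
  m8 ⊆ --00-,-10-0,010--
  m9 ⊆ --00-,010--
  m10 ⊆ -10-0,01-10,010--
  m11 ⊆ 010-- [E]
  m14 ⊆ 0-110,01-10
  m16 ⊆ --00-,-0-0-,1--0-,1-0-0,10---
  m17 ⊆ --00-,-0-0-,1--0-,10---
  m18 ⊆ 1-0-0,10---
  m19 ⊆ 10--- [E]
  m20 ⊆ -0-0-,-01--,1--0-,10---
  m21 ⊆ -0-0-,-01--,1--0-,10---
  m22 ⊆ -01--,10---
  m23 ⊆ -01--,10---
  m24 ⊆ --00-,-10-0,1--0-,1-0-0
  m25 ⊆ --00-,1--0-
  m26 ⊆ -10-0,1-0-0
  m28 ⊆ 1--0- [E]
  m29 ⊆ 1--0- [E]
E = {-01--, 010--, 1--0-, 10---}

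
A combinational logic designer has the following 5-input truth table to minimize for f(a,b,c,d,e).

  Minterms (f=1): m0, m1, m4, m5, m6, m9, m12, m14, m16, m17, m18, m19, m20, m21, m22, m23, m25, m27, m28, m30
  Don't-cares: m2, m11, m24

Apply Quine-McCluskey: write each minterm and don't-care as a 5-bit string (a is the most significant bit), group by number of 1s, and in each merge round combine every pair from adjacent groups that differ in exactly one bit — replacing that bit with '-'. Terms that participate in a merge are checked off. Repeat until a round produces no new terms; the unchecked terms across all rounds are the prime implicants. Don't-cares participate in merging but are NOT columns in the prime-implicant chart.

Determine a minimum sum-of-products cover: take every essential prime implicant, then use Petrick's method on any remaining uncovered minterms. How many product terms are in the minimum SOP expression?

4

size-2^0 implicants → 00000(✓)  00001(✓)  00010(✓)  00100(✓)  00101(✓)  00110(✓)  01001(✓)  01011(✓)  01100(✓)  01110(✓)  10000(✓)  10001(✓)  10010(✓)  10011(✓)  10100(✓)  10101(✓)  10110(✓)  10111(✓)  11000(✓)  11001(✓)  11011(✓)  11100(✓)  11110(✓)
size-2^1 implicants → -0000(✓)  -0001(✓)  -0010(✓)  -0100(✓)  -0101(✓)  -0110(✓)  -1001(✓)  -1011(✓)  -1100(✓)  -1110(✓)  0-001(✓)  0-100(✓)  0-110(✓)  00-00(✓)  00-01(✓)  00-10(✓)  000-0(✓)  0000-(✓)  001-0(✓)  0010-(✓)  010-1(✓)  011-0(✓)  1-000(✓)  1-001(✓)  1-011(✓)  1-100(✓)  1-110(✓)  10-00(✓)  10-01(✓)  10-10(✓)  10-11(✓)  100-0(✓)  100-1(✓)  1000-(✓)  1001-(✓)  101-0(✓)  101-1(✓)  1010-(✓)  1011-(✓)  11-00(✓)  110-1(✓)  1100-(✓)  111-0(✓)
size-2^2 implicants → --001  --100(✓)  --110(✓)  -0-00(✓)  -0-01(✓)  -0-10(✓)  -00-0(✓)  -000-(✓)  -01-0(✓)  -010-(✓)  -10-1  -11-0(✓)  0-1-0(✓)  00--0(✓)  00-0-(✓)  1--00  1-0-1  1-00-  1-1-0(✓)  10--0(✓)  10--1(✓)  10-0-(✓)  10-1-(✓)  100--(✓)  101--(✓)
size-2^3 implicants → --1-0  -0--0  -0-0-  10---
Unchecked terms (primes): --001, --1-0, -0--0, -0-0-, -10-1, 1--00, 1-0-1, 1-00-, 10---
Minterm coverage:
  m0 ⊆ -0--0,-0-0-
  m1 ⊆ --001,-0-0-
  m4 ⊆ --1-0,-0--0,-0-0-
  m5 ⊆ -0-0- [E]
  m6 ⊆ --1-0,-0--0
  m9 ⊆ --001,-10-1
  m12 ⊆ --1-0 [E]
  m14 ⊆ --1-0 [E]
  m16 ⊆ -0--0,-0-0-,1--00,1-00-,10---
  m17 ⊆ --001,-0-0-,1-0-1,1-00-,10---
  m18 ⊆ -0--0,10---
  m19 ⊆ 1-0-1,10---
  m20 ⊆ --1-0,-0--0,-0-0-,1--00,10---
  m21 ⊆ -0-0-,10---
  m22 ⊆ --1-0,-0--0,10---
  m23 ⊆ 10--- [E]
  m25 ⊆ --001,-10-1,1-0-1,1-00-
  m27 ⊆ -10-1,1-0-1
  m28 ⊆ --1-0,1--00
  m30 ⊆ --1-0 [E]
E = {--1-0, -0-0-, 10---}
Petrick residual → -10-1
Cover = ce' + b'd' + bc'e + ab'  |cover|=4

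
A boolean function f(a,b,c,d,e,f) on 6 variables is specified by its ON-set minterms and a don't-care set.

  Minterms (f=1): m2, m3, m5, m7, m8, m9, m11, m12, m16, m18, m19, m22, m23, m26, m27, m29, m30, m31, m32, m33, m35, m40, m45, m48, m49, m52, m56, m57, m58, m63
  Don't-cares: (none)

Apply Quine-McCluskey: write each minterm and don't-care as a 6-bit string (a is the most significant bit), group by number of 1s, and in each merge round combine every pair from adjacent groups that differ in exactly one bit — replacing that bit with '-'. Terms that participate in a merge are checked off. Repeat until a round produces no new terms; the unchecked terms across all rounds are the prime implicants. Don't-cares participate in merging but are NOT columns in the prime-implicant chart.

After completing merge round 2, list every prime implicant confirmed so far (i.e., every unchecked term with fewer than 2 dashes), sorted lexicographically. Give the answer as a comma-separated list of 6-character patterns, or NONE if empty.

-00011, -01000, -10000, -11010, -11111, 0001-1, 001-00, 0010-1, 00100-, 0100-0, 0111-1, 1000-1, 101101, 110-00, 1110-0

size-2^0 implicants → 000010(✓)  000011(✓)  000101(✓)  000111(✓)  001000(✓)  001001(✓)  001011(✓)  001100(✓)  010000(✓)  010010(✓)  010011(✓)  010110(✓)  010111(✓)  011010(✓)  011011(✓)  011101(✓)  011110(✓)  011111(✓)  100000(✓)  100001(✓)  100011(✓)  101000(✓)  101101  110000(✓)  110001(✓)  110100(✓)  111000(✓)  111001(✓)  111010(✓)  111111(✓)
size-2^1 implicants → -00011  -01000  -10000  -11010  -11111  0-0010(✓)  0-0011(✓)  0-0111(✓)  0-1011(✓)  00-011(✓)  000-11(✓)  00001-(✓)  0001-1  001-00  0010-1  00100-  01-010(✓)  01-011(✓)  01-110(✓)  01-111(✓)  010-10(✓)  010-11(✓)  0100-0  01001-(✓)  01011-(✓)  011-10(✓)  011-11(✓)  01101-(✓)  0111-1  01111-(✓)  1-0000(✓)  1-0001(✓)  1-1000(✓)  10-000(✓)  1000-1  10000-(✓)  11-000(✓)  11-001(✓)  110-00  11000-(✓)  1110-0  11100-(✓)
size-2^2 implicants → 0--011  0-0-11  0-001-  01--10(✓)  01--11(✓)  01-01-(✓)  01-11-(✓)  010-1-(✓)  011-1-(✓)  1--000  1-000-  11-00-
size-2^3 implicants → 01--1-
Unchecked terms (primes): -00011, -01000, -10000, -11010, -11111, 0--011, 0-0-11, 0-001-, 0001-1, 001-00, 0010-1, 00100-, 01--1-, 0100-0, 0111-1, 1--000, 1-000-, 1000-1, 101101, 11-00-, 110-00, 1110-0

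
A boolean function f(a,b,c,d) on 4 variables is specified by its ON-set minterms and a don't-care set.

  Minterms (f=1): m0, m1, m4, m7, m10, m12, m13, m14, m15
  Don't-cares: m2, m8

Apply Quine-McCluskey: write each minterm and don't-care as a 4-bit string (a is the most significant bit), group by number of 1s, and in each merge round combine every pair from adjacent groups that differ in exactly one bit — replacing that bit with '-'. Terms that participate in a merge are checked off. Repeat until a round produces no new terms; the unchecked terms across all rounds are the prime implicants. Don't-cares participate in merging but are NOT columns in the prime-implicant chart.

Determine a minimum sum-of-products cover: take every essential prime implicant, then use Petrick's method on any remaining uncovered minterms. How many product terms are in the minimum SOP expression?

5

[col 0] 0000*, 0001*, 0010*, 0100*, 0111*, 1000*, 1010*, 1100*, 1101*, 1110*, 1111*
[col 1] -000*, -010*, -100*, -111, 0-00*, 00-0*, 000-, 1-00*, 1-10*, 10-0*, 11-0*, 11-1*, 110-*, 111-*
[col 2] --00, -0-0, 1--0, 11--
Prime implicants: --00, -0-0, -111, 000-, 1--0, 11--
PI chart (minterm → PIs covering it):
  0 | --00,-0-0,000-
  1 | 000-  (sole → essential)
  4 | --00  (sole → essential)
  7 | -111  (sole → essential)
  10 | -0-0,1--0
  12 | --00,1--0,11--
  13 | 11--  (sole → essential)
  14 | 1--0,11--
  15 | -111,11--
Essential prime implicants: --00, -111, 000-, 11--
Petrick residual → -0-0
Minimum SOP uses 5 PIs: c'd' + b'd' + bcd + a'b'c' + ab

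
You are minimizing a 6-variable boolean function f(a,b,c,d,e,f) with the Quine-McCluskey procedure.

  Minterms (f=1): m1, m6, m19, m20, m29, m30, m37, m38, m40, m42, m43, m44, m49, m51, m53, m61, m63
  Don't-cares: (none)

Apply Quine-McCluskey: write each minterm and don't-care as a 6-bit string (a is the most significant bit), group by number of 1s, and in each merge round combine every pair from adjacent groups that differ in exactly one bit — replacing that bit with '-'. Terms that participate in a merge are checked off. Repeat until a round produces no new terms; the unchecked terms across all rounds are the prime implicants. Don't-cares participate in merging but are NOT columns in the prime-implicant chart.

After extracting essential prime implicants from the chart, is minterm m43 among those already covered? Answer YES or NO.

YES

Round 0: 000001 000110✓ 010011✓ 010100 011101✓ 011110 100101✓ 100110✓ 101000✓ 101010✓ 101011✓ 101100✓ 110001✓ 110011✓ 110101✓ 111101✓ 111111✓
Round 1: -00110 -10011 -11101 1-0101 101-00 1010-0 10101- 11-101 110-01 1100-1 1111-1
PIs = {-00110, -10011, -11101, 000001, 010100, 011110, 1-0101, 101-00, 1010-0, 10101-, 11-101, 110-01, 1100-1, 1111-1}
Coverage chart:
  m1: 000001 ←essential
  m6: -00110 ←essential
  m19: -10011 ←essential
  m20: 010100 ←essential
  m29: -11101 ←essential
  m30: 011110 ←essential
  m37: 1-0101 ←essential
  m38: -00110 ←essential
  m40: 101-00,1010-0
  m42: 1010-0,10101-
  m43: 10101- ←essential
  m44: 101-00 ←essential
  m49: 110-01,1100-1
  m51: -10011,1100-1
  m53: 1-0101,11-101,110-01
  m61: -11101,11-101,1111-1
  m63: 1111-1 ←essential
Essential: -00110, -10011, -11101, 000001, 010100, 011110, 1-0101, 101-00, 10101-, 1111-1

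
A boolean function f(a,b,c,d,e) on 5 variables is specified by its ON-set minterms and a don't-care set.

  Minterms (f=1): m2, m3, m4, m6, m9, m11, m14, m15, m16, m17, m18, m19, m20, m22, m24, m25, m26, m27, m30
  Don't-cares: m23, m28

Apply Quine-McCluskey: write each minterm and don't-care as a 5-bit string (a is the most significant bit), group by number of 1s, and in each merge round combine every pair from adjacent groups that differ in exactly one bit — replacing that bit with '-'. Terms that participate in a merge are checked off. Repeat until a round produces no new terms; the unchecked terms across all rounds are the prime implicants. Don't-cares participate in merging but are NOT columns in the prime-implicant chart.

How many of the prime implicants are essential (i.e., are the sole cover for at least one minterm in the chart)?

3

[col 0] 00010*, 00011*, 00100*, 00110*, 01001*, 01011*, 01110*, 01111*, 10000*, 10001*, 10010*, 10011*, 10100*, 10110*, 10111*, 11000*, 11001*, 11010*, 11011*, 11100*, 11110*
[col 1] -0010*, -0011*, -0100*, -0110*, -1001*, -1011*, -1110*, 0-011*, 0-110*, 00-10*, 0001-*, 001-0*, 01-11, 010-1*, 0111-, 1-000*, 1-001*, 1-010*, 1-011*, 1-100*, 1-110*, 10-00*, 10-10*, 10-11*, 100-0*, 100-1*, 1000-*, 1001-*, 101-0*, 1011-*, 11-00*, 11-10*, 110-0*, 110-1*, 1100-*, 1101-*, 111-0*
[col 2] --011, --110, -0-10, -001-, -01-0, -10-1, 1--00*, 1--10*, 1-0-0*, 1-0-1*, 1-00-*, 1-01-*, 1-1-0*, 10--0*, 10-1-, 100--*, 11--0*, 110--*
[col 3] 1---0, 1-0--
Prime implicants: --011, --110, -0-10, -001-, -01-0, -10-1, 01-11, 0111-, 1---0, 1-0--, 10-1-
PI chart (minterm → PIs covering it):
  2 | -0-10,-001-
  3 | --011,-001-
  4 | -01-0  (sole → essential)
  6 | --110,-0-10,-01-0
  9 | -10-1  (sole → essential)
  11 | --011,-10-1,01-11
  14 | --110,0111-
  15 | 01-11,0111-
  16 | 1---0,1-0--
  17 | 1-0--  (sole → essential)
  18 | -0-10,-001-,1---0,1-0--,10-1-
  19 | --011,-001-,1-0--,10-1-
  20 | -01-0,1---0
  22 | --110,-0-10,-01-0,1---0,10-1-
  24 | 1---0,1-0--
  25 | -10-1,1-0--
  26 | 1---0,1-0--
  27 | --011,-10-1,1-0--
  30 | --110,1---0
Essential prime implicants: -01-0, -10-1, 1-0--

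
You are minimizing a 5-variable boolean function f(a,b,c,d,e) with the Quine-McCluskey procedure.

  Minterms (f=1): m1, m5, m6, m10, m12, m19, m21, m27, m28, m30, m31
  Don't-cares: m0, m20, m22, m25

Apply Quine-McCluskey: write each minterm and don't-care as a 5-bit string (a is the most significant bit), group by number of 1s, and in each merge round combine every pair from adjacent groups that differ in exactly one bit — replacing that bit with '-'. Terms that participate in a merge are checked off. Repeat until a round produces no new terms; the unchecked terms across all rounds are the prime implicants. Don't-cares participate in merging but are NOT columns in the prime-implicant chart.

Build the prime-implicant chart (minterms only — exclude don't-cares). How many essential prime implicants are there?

size-2^0 implicants → 00000(✓)  00001(✓)  00101(✓)  00110(✓)  01010  01100(✓)  10011(✓)  10100(✓)  10101(✓)  10110(✓)  11001(✓)  11011(✓)  11100(✓)  11110(✓)  11111(✓)
size-2^1 implicants → -0101  -0110  -1100  00-01  0000-  1-011  1-100(✓)  1-110(✓)  101-0(✓)  1010-  11-11  110-1  111-0(✓)  1111-
size-2^2 implicants → 1-1-0
Unchecked terms (primes): -0101, -0110, -1100, 00-01, 0000-, 01010, 1-011, 1-1-0, 1010-, 11-11, 110-1, 1111-
Minterm coverage:
  m1 ⊆ 00-01,0000-
  m5 ⊆ -0101,00-01
  m6 ⊆ -0110 [E]
  m10 ⊆ 01010 [E]
  m12 ⊆ -1100 [E]
  m19 ⊆ 1-011 [E]
  m21 ⊆ -0101,1010-
  m27 ⊆ 1-011,11-11,110-1
  m28 ⊆ -1100,1-1-0
  m30 ⊆ 1-1-0,1111-
  m31 ⊆ 11-11,1111-
E = {-0110, -1100, 01010, 1-011}

4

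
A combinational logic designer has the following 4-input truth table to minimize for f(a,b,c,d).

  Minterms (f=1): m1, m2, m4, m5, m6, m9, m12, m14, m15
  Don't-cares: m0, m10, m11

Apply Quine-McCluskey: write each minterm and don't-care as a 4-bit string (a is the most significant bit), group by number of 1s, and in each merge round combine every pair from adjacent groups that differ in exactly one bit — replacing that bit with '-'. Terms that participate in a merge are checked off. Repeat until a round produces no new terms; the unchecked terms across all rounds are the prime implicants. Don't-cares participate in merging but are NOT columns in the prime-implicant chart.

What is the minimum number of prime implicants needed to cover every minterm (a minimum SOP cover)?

Round 0: 0000✓ 0001✓ 0010✓ 0100✓ 0101✓ 0110✓ 1001✓ 1010✓ 1011✓ 1100✓ 1110✓ 1111✓
Round 1: -001 -010✓ -100✓ -110✓ 0-00✓ 0-01✓ 0-10✓ 00-0✓ 000-✓ 01-0✓ 010-✓ 1-10✓ 1-11✓ 10-1 101-✓ 11-0✓ 111-✓
Round 2: --10 -1-0 0--0 0-0- 1-1-
PIs = {--10, -001, -1-0, 0--0, 0-0-, 1-1-, 10-1}
Coverage chart:
  m1: -001,0-0-
  m2: --10,0--0
  m4: -1-0,0--0,0-0-
  m5: 0-0- ←essential
  m6: --10,-1-0,0--0
  m9: -001,10-1
  m12: -1-0 ←essential
  m14: --10,-1-0,1-1-
  m15: 1-1- ←essential
Essential: -1-0, 0-0-, 1-1-
Petrick residual → --10, -001
Min cover (5 terms): cd' + b'c'd + bd' + a'c' + ac

5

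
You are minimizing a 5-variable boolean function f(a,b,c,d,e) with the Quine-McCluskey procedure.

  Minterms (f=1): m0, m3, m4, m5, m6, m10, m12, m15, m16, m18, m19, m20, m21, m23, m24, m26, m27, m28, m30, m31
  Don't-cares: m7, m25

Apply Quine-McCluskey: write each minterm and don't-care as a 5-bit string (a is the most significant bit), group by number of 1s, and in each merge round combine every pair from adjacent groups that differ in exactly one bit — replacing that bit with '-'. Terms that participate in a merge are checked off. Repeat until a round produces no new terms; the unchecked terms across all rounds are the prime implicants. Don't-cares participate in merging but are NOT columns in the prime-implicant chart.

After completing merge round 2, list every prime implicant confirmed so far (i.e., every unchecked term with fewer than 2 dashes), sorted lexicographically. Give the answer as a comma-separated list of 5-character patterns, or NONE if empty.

-1010

Round 0: 00000✓ 00011✓ 00100✓ 00101✓ 00110✓ 00111✓ 01010✓ 01100✓ 01111✓ 10000✓ 10010✓ 10011✓ 10100✓ 10101✓ 10111✓ 11000✓ 11001✓ 11010✓ 11011✓ 11100✓ 11110✓ 11111✓
Round 1: -0000✓ -0011✓ -0100✓ -0101✓ -0111✓ -1010 -1100✓ -1111✓ 0-100✓ 0-111✓ 00-00✓ 00-11✓ 001-0✓ 001-1✓ 0010-✓ 0011-✓ 1-000✓ 1-010✓ 1-011✓ 1-100✓ 1-111✓ 10-00✓ 10-11✓ 100-0✓ 1001-✓ 101-1✓ 1010-✓ 11-00✓ 11-10✓ 11-11✓ 110-0✓ 110-1✓ 1100-✓ 1101-✓ 111-0✓ 1111-✓
Round 2: --100 --111 -0-00 -0-11 -01-1 -010- 001-- 1--00 1--11 1-0-0 1-01- 11--0 11-1- 110--
PIs = {--100, --111, -0-00, -0-11, -01-1, -010-, -1010, 001--, 1--00, 1--11, 1-0-0, 1-01-, 11--0, 11-1-, 110--}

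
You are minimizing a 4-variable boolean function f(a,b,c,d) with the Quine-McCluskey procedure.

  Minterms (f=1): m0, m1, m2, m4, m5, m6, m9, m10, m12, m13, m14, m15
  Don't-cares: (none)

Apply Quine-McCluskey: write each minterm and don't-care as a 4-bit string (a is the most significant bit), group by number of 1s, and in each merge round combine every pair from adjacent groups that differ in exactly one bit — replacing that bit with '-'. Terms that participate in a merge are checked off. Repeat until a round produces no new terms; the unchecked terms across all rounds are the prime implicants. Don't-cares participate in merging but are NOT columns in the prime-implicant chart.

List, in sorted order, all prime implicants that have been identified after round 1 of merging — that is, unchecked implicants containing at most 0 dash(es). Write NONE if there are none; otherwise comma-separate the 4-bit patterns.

NONE

[col 0] 0000*, 0001*, 0010*, 0100*, 0101*, 0110*, 1001*, 1010*, 1100*, 1101*, 1110*, 1111*
[col 1] -001*, -010*, -100*, -101*, -110*, 0-00*, 0-01*, 0-10*, 00-0*, 000-*, 01-0*, 010-*, 1-01*, 1-10*, 11-0*, 11-1*, 110-*, 111-*
[col 2] --01, --10, -1-0, -10-, 0--0, 0-0-, 11--
Prime implicants: --01, --10, -1-0, -10-, 0--0, 0-0-, 11--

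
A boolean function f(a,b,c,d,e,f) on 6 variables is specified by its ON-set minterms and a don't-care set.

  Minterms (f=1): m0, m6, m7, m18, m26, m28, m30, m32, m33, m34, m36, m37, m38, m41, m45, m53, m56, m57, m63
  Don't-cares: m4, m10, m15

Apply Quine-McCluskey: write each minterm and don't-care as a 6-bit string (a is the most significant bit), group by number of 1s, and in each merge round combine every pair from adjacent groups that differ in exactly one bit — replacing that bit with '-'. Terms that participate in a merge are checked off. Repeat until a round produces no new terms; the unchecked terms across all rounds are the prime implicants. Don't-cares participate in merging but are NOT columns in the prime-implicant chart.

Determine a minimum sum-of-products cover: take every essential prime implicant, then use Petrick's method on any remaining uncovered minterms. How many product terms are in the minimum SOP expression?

9

Round 0: 000000✓ 000100✓ 000110✓ 000111✓ 001010✓ 001111✓ 010010✓ 011010✓ 011100✓ 011110✓ 100000✓ 100001✓ 100010✓ 100100✓ 100101✓ 100110✓ 101001✓ 101101✓ 110101✓ 111000✓ 111001✓ 111111
Round 1: -00000✓ -00100✓ -00110✓ 0-1010 00-111 000-00✓ 0001-0✓ 00011- 01-010 011-10 0111-0 1-0101 1-1001 10-001✓ 10-101✓ 100-00✓ 100-01✓ 100-10✓ 1000-0✓ 10000-✓ 1001-0✓ 10010-✓ 101-01✓ 11100-
Round 2: -00-00 -001-0 10--01 100--0 100-0-
PIs = {-00-00, -001-0, 0-1010, 00-111, 00011-, 01-010, 011-10, 0111-0, 1-0101, 1-1001, 10--01, 100--0, 100-0-, 11100-, 111111}
Coverage chart:
  m0: -00-00 ←essential
  m6: -001-0,00011-
  m7: 00-111,00011-
  m18: 01-010 ←essential
  m26: 0-1010,01-010,011-10
  m28: 0111-0 ←essential
  m30: 011-10,0111-0
  m32: -00-00,100--0,100-0-
  m33: 10--01,100-0-
  m34: 100--0 ←essential
  m36: -00-00,-001-0,100--0,100-0-
  m37: 1-0101,10--01,100-0-
  m38: -001-0,100--0
  m41: 1-1001,10--01
  m45: 10--01 ←essential
  m53: 1-0101 ←essential
  m56: 11100- ←essential
  m57: 1-1001,11100-
  m63: 111111 ←essential
Essential: -00-00, 01-010, 0111-0, 1-0101, 10--01, 100--0, 11100-, 111111
Petrick residual → 00011-
Min cover (9 terms): b'c'e'f' + a'b'c'de + a'bd'ef' + a'bcdf' + ac'de'f + ab'e'f + ab'c'f' + abcd'e' + abcdef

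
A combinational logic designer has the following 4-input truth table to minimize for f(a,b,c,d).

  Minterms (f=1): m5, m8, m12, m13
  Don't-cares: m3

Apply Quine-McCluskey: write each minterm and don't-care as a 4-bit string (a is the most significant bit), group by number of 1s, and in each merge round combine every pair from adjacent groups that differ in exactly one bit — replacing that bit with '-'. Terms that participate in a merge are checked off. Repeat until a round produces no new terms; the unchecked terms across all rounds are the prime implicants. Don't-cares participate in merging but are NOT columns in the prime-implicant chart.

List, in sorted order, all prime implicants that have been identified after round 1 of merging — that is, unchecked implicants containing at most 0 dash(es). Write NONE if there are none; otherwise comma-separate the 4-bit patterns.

[col 0] 0011, 0101*, 1000*, 1100*, 1101*
[col 1] -101, 1-00, 110-
Prime implicants: -101, 0011, 1-00, 110-

0011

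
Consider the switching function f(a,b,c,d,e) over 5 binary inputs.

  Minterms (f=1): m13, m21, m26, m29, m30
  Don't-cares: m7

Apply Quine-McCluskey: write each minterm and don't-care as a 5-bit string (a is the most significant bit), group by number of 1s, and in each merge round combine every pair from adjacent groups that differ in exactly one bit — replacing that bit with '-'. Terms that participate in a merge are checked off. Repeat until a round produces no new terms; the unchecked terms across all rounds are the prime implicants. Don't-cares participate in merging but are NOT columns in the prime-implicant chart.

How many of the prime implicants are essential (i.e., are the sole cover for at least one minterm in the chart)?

[col 0] 00111, 01101*, 10101*, 11010*, 11101*, 11110*
[col 1] -1101, 1-101, 11-10
Prime implicants: -1101, 00111, 1-101, 11-10
PI chart (minterm → PIs covering it):
  13 | -1101  (sole → essential)
  21 | 1-101  (sole → essential)
  26 | 11-10  (sole → essential)
  29 | -1101,1-101
  30 | 11-10  (sole → essential)
Essential prime implicants: -1101, 1-101, 11-10

3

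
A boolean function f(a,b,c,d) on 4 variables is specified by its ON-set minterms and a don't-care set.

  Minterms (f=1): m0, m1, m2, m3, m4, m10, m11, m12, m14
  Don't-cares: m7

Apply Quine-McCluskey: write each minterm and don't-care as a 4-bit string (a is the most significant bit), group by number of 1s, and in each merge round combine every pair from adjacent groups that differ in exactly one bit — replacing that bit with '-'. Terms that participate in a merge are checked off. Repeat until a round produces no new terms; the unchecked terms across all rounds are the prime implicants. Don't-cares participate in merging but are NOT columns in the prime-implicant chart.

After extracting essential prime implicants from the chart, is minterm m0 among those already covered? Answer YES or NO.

Round 0: 0000✓ 0001✓ 0010✓ 0011✓ 0100✓ 0111✓ 1010✓ 1011✓ 1100✓ 1110✓
Round 1: -010✓ -011✓ -100 0-00 0-11 00-0✓ 00-1✓ 000-✓ 001-✓ 1-10 101-✓ 11-0
Round 2: -01- 00--
PIs = {-01-, -100, 0-00, 0-11, 00--, 1-10, 11-0}
Coverage chart:
  m0: 0-00,00--
  m1: 00-- ←essential
  m2: -01-,00--
  m3: -01-,0-11,00--
  m4: -100,0-00
  m10: -01-,1-10
  m11: -01- ←essential
  m12: -100,11-0
  m14: 1-10,11-0
Essential: -01-, 00--

YES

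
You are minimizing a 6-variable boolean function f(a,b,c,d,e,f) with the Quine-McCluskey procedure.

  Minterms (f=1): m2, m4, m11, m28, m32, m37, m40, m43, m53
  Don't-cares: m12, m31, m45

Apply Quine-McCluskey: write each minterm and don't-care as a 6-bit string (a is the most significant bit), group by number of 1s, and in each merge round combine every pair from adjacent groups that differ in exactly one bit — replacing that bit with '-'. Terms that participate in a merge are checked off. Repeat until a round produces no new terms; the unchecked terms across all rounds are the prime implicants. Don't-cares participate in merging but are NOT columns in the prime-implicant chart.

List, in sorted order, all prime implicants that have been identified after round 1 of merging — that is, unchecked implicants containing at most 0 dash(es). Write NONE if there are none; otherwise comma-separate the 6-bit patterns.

size-2^0 implicants → 000010  000100(✓)  001011(✓)  001100(✓)  011100(✓)  011111  100000(✓)  100101(✓)  101000(✓)  101011(✓)  101101(✓)  110101(✓)
size-2^1 implicants → -01011  0-1100  00-100  1-0101  10-000  10-101
Unchecked terms (primes): -01011, 0-1100, 00-100, 000010, 011111, 1-0101, 10-000, 10-101

000010, 011111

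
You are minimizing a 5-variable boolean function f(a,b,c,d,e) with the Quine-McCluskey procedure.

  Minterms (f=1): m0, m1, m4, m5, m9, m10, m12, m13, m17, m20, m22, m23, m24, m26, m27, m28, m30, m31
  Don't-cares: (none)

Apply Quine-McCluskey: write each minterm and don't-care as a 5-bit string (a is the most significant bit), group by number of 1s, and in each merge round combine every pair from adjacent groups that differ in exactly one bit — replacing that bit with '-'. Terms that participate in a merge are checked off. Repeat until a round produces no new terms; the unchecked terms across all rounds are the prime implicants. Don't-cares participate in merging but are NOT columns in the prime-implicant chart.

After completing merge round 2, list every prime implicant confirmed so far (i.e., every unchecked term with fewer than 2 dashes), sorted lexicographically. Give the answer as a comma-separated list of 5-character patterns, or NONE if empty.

size-2^0 implicants → 00000(✓)  00001(✓)  00100(✓)  00101(✓)  01001(✓)  01010(✓)  01100(✓)  01101(✓)  10001(✓)  10100(✓)  10110(✓)  10111(✓)  11000(✓)  11010(✓)  11011(✓)  11100(✓)  11110(✓)  11111(✓)
size-2^1 implicants → -0001  -0100(✓)  -1010  -1100(✓)  0-001(✓)  0-100(✓)  0-101(✓)  00-00(✓)  00-01(✓)  0000-(✓)  0010-(✓)  01-01(✓)  0110-(✓)  1-100(✓)  1-110(✓)  1-111(✓)  101-0(✓)  1011-(✓)  11-00(✓)  11-10(✓)  11-11(✓)  110-0(✓)  1101-(✓)  111-0(✓)  1111-(✓)
size-2^2 implicants → --100  0--01  0-10-  00-0-  1-1-0  1-11-  11--0  11-1-
Unchecked terms (primes): --100, -0001, -1010, 0--01, 0-10-, 00-0-, 1-1-0, 1-11-, 11--0, 11-1-

-0001, -1010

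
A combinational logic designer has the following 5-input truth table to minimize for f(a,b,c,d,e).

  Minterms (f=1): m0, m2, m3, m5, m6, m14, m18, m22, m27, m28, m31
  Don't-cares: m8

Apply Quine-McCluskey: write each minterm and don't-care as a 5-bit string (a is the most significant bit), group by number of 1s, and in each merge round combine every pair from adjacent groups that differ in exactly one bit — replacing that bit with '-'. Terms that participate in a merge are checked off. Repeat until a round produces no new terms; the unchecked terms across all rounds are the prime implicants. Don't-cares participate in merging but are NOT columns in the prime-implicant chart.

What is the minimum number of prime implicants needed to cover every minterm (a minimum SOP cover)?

[col 0] 00000*, 00010*, 00011*, 00101, 00110*, 01000*, 01110*, 10010*, 10110*, 11011*, 11100, 11111*
[col 1] -0010*, -0110*, 0-000, 0-110, 00-10*, 000-0, 0001-, 10-10*, 11-11
[col 2] -0-10
Prime implicants: -0-10, 0-000, 0-110, 000-0, 0001-, 00101, 11-11, 11100
PI chart (minterm → PIs covering it):
  0 | 0-000,000-0
  2 | -0-10,000-0,0001-
  3 | 0001-  (sole → essential)
  5 | 00101  (sole → essential)
  6 | -0-10,0-110
  14 | 0-110  (sole → essential)
  18 | -0-10  (sole → essential)
  22 | -0-10  (sole → essential)
  27 | 11-11  (sole → essential)
  28 | 11100  (sole → essential)
  31 | 11-11  (sole → essential)
Essential prime implicants: -0-10, 0-110, 0001-, 00101, 11-11, 11100
Petrick residual → 0-000
Minimum SOP uses 7 PIs: b'de' + a'c'd'e' + a'cde' + a'b'c'd + a'b'cd'e + abde + abcd'e'

7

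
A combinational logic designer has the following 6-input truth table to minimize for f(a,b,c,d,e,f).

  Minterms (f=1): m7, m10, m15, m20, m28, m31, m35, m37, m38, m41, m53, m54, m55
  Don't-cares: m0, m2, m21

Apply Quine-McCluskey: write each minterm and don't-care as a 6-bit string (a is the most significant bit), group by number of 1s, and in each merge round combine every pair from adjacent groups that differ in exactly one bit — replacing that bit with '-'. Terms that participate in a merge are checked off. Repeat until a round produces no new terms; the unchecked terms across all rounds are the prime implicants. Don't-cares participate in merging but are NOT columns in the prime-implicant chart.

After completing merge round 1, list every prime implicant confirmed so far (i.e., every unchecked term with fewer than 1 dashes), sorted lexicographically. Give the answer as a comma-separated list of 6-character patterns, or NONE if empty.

100011, 101001

[col 0] 000000*, 000010*, 000111*, 001010*, 001111*, 010100*, 010101*, 011100*, 011111*, 100011, 100101*, 100110*, 101001, 110101*, 110110*, 110111*
[col 1] -10101, 0-1111, 00-010, 00-111, 0000-0, 01-100, 01010-, 1-0101, 1-0110, 1101-1, 11011-
Prime implicants: -10101, 0-1111, 00-010, 00-111, 0000-0, 01-100, 01010-, 1-0101, 1-0110, 100011, 101001, 1101-1, 11011-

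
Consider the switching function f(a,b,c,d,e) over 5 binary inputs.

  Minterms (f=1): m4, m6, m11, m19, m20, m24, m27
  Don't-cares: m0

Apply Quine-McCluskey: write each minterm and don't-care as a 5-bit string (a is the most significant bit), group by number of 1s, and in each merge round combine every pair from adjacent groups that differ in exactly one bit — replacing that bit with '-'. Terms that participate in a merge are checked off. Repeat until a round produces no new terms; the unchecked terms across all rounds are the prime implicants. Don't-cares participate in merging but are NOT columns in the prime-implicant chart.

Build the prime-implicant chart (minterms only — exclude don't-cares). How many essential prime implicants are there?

5

size-2^0 implicants → 00000(✓)  00100(✓)  00110(✓)  01011(✓)  10011(✓)  10100(✓)  11000  11011(✓)
size-2^1 implicants → -0100  -1011  00-00  001-0  1-011
Unchecked terms (primes): -0100, -1011, 00-00, 001-0, 1-011, 11000
Minterm coverage:
  m4 ⊆ -0100,00-00,001-0
  m6 ⊆ 001-0 [E]
  m11 ⊆ -1011 [E]
  m19 ⊆ 1-011 [E]
  m20 ⊆ -0100 [E]
  m24 ⊆ 11000 [E]
  m27 ⊆ -1011,1-011
E = {-0100, -1011, 001-0, 1-011, 11000}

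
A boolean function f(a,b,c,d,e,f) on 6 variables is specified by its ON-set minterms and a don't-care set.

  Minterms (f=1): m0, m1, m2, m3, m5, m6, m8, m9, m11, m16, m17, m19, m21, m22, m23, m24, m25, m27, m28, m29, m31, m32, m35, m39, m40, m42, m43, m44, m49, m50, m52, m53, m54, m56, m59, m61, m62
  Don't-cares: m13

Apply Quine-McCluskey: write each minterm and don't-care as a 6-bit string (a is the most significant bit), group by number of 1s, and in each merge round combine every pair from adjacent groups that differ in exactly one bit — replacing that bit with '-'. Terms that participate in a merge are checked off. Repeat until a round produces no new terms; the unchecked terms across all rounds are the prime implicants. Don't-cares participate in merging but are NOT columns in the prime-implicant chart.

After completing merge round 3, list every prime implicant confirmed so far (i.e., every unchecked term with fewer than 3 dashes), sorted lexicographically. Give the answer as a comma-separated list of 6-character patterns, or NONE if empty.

size-2^0 implicants → 000000(✓)  000001(✓)  000010(✓)  000011(✓)  000101(✓)  000110(✓)  001000(✓)  001001(✓)  001011(✓)  001101(✓)  010000(✓)  010001(✓)  010011(✓)  010101(✓)  010110(✓)  010111(✓)  011000(✓)  011001(✓)  011011(✓)  011100(✓)  011101(✓)  011111(✓)  100000(✓)  100011(✓)  100111(✓)  101000(✓)  101010(✓)  101011(✓)  101100(✓)  110001(✓)  110010(✓)  110100(✓)  110101(✓)  110110(✓)  111000(✓)  111011(✓)  111101(✓)  111110(✓)
size-2^1 implicants → -00000(✓)  -00011(✓)  -01000(✓)  -01011(✓)  -10001(✓)  -10101(✓)  -10110  -11000(✓)  -11011(✓)  -11101(✓)  0-0000(✓)  0-0001(✓)  0-0011(✓)  0-0101(✓)  0-0110  0-1000(✓)  0-1001(✓)  0-1011(✓)  0-1101(✓)  00-000(✓)  00-001(✓)  00-011(✓)  00-101(✓)  000-01(✓)  000-10  0000-0(✓)  0000-1(✓)  00000-(✓)  00001-(✓)  001-01(✓)  0010-1(✓)  00100-(✓)  01-000(✓)  01-001(✓)  01-011(✓)  01-101(✓)  01-111(✓)  010-01(✓)  010-11(✓)  0100-1(✓)  01000-(✓)  0101-1(✓)  01011-  011-00(✓)  011-01(✓)  011-11(✓)  0110-1(✓)  01100-(✓)  0111-1(✓)  01110-(✓)  1-1000(✓)  1-1011(✓)  10-000(✓)  10-011(✓)  100-11  101-00  1010-0  10101-  11-101(✓)  11-110  110-01(✓)  110-10  1101-0  11010-
size-2^2 implicants → --1000  --1011  -0-000  -0-011  -1-101  -10-01  0--000(✓)  0--001(✓)  0--011(✓)  0--101(✓)  0-0-01(✓)  0-00-1(✓)  0-000-(✓)  0-1-01(✓)  0-10-1(✓)  0-100-(✓)  00--01(✓)  00-0-1(✓)  00-00-(✓)  0000--  01--01(✓)  01--11(✓)  01-0-1(✓)  01-00-(✓)  01-1-1(✓)  010--1(✓)  011--1(✓)  011-0-
size-2^3 implicants → 0---01  0--0-1  0--00-  01---1
Unchecked terms (primes): --1000, --1011, -0-000, -0-011, -1-101, -10-01, -10110, 0---01, 0--0-1, 0--00-, 0-0110, 000-10, 0000--, 01---1, 01011-, 011-0-, 100-11, 101-00, 1010-0, 10101-, 11-110, 110-10, 1101-0, 11010-

--1000, --1011, -0-000, -0-011, -1-101, -10-01, -10110, 0-0110, 000-10, 0000--, 01011-, 011-0-, 100-11, 101-00, 1010-0, 10101-, 11-110, 110-10, 1101-0, 11010-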